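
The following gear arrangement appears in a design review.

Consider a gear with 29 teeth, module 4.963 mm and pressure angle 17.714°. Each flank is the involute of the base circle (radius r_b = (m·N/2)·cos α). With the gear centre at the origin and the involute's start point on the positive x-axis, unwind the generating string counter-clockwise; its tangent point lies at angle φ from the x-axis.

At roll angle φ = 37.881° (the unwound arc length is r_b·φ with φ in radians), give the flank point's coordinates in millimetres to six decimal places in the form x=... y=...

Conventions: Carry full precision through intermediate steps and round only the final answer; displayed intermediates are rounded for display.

single-mesh involute tooth geometry (29T wheel at module 4.963)
pitch radius r_p = m·N/2 = 4.963·29/2 = 71.963500
base radius r_b = r_p·cos α = 71.963500·cos 17.714° = 68.551506
roll angle φ = 37.881° = 0.66114817 rad
x = r_b·(cos φ + φ·sin φ) = 81.936069
y = r_b·(sin φ − φ·cos φ) = 6.319581

x=81.936069 y=6.319581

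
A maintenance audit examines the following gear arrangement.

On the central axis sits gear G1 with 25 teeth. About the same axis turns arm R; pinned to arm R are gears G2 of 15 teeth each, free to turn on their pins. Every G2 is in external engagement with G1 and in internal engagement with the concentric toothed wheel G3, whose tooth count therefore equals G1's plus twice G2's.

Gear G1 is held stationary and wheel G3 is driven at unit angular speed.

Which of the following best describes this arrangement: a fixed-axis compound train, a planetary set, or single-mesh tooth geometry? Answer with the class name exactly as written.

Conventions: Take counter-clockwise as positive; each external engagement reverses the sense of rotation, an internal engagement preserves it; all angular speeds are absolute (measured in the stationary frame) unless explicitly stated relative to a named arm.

planetary set (25T centre, 15T on arm, 55T internal) — Willis relation
classification: planetary set

planetary set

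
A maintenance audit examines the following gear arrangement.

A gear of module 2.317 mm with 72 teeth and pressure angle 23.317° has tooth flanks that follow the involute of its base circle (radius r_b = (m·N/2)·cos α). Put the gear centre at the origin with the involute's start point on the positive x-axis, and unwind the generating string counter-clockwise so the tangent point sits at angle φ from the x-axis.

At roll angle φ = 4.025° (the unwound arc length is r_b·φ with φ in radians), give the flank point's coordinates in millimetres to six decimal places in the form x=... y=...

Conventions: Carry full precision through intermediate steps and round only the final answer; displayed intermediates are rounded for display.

x=76.788433 y=0.008848

recognized (one wheel, involute flank): single-mesh tooth geometry, m = 2.317, N = 72
pitch radius r_p = m·N/2 = 2.317·72/2 = 83.412000
base radius r_b = r_p·cos α = 83.412000·cos 23.317° = 76.599657
roll angle φ = 4.025° = 0.07024950 rad
x = r_b·(cos φ + φ·sin φ) = 76.788433
y = r_b·(sin φ − φ·cos φ) = 0.008848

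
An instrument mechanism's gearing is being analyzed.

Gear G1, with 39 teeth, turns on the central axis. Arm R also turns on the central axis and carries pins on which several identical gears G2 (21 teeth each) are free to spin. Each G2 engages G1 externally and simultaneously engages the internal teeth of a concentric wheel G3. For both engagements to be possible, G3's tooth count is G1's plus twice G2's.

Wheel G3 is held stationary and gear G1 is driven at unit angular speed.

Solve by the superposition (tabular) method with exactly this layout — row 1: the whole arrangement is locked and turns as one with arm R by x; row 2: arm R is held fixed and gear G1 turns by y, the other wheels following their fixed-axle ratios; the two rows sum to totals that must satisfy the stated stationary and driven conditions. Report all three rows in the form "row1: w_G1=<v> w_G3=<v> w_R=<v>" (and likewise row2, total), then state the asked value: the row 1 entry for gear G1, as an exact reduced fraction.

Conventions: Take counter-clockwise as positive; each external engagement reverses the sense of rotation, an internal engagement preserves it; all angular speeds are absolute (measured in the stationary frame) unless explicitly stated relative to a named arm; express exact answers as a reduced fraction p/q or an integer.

row1: w_G1=13/40 w_G3=13/40 w_R=13/40
row2: w_G1=27/40 w_G3=-13/40 w_R=0
total: w_G1=1 w_G3=0 w_R=13/40
asked value: 13/40

topology: planetary set — G1 39T / G2 21T / G3 81T, arm = carrier (Willis)
row 1: whole set turns with the arm by x
row 2: sun turns y, ring = −(39/81)·y, arm 0
boundary: total ω_ring = x − (39/81)·y = 0 and total ω_sun = x + y = 1  ⇒  y = 27/40, x = 13/40
row 2 ring = −(39/81)·27/40 = -13/40
totals (row 1 + row 2): sun 13/40 + 27/40 = 1, ring 13/40 + (-13/40) = 0, arm 13/40 + 0 = 13/40
asked cell (row1, sun) = 13/40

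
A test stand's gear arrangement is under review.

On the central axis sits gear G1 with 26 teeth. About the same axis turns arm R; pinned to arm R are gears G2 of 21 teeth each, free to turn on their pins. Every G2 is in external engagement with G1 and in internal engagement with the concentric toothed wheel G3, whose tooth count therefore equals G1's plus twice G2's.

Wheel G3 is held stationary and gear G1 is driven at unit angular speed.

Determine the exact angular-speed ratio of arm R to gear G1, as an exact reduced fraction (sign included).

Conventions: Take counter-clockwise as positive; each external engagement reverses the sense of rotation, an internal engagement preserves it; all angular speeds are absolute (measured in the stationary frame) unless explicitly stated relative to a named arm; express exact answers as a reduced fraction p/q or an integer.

recognized (axles ride arm R): planetary set, 26/21/68 teeth
ring teeth: 26 + 2·21 = 68
26(ω_sun−ω_arm) = −68(ω_ring−ω_arm),  ω_ring = 0, ω_sun = 1
26(1−ω_arm) = −68(0−ω_arm)  ⇒  94·ω_arm = 26  ⇒  ω_arm = 13/47
ω_out/ω_in = 13/47

13/47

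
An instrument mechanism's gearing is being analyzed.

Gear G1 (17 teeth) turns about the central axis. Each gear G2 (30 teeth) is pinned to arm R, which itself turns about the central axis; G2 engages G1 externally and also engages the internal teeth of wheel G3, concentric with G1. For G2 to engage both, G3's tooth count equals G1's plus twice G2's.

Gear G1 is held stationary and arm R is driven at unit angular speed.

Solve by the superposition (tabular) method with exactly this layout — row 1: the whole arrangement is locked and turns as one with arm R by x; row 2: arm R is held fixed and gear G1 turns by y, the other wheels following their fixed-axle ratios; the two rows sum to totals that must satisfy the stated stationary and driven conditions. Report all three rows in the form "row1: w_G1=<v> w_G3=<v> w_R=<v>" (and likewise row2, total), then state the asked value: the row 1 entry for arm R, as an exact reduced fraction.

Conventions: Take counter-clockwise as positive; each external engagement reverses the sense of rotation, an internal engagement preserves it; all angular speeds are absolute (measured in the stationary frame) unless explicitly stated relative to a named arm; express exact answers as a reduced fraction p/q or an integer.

row1: w_G1=1 w_G3=1 w_R=1
row2: w_G1=-1 w_G3=17/77 w_R=0
total: w_G1=0 w_G3=94/77 w_R=1
asked value: 1

recognized (axles ride arm R): planetary set, 17/30/77 teeth
superposition row 1 [locked train]: every member turns x
superposition row 2 [arm held]: sun y, ring −(17/77)·y, arm 0
boundary: total ω_sun = x + y = 0 and total ω_arm = x = 1  ⇒  y = -1, x = 1
row 2 ring = −(17/77)·(-1) = 17/77
totals (row 1 + row 2): sun 1 + (-1) = 0, ring 1 + 17/77 = 94/77, arm 1 + 0 = 1
asked cell (row1, arm) = 1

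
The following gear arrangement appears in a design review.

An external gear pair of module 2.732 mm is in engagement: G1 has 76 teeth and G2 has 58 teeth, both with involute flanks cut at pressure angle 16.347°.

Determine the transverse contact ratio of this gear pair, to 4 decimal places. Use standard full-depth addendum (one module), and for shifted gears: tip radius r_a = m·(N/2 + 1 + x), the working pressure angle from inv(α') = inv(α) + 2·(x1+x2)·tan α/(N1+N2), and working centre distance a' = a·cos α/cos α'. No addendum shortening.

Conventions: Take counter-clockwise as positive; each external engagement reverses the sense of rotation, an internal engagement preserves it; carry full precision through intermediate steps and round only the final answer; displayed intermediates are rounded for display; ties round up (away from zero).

topology: single-mesh involute geometry — m = 2.732, 76T/58T pair
base radii: r_b1 = 99.619211, r_b2 = 76.025187
tip radii: r_a1 = 106.548000, r_a2 = 81.960000
no profile shift: α' = α, a' = a
action lengths: √(r_a1²−r_b1²) = 37.795359, √(r_a2²−r_b2²) = 30.620459
base pitch p_b = π·m·cos α = 8.235868
CR = (37.795359 + 30.620459 − 183.044000·sin 16.34700°)/8.235868 = 2.051679
contact ratio ≈ 2.0517

2.0517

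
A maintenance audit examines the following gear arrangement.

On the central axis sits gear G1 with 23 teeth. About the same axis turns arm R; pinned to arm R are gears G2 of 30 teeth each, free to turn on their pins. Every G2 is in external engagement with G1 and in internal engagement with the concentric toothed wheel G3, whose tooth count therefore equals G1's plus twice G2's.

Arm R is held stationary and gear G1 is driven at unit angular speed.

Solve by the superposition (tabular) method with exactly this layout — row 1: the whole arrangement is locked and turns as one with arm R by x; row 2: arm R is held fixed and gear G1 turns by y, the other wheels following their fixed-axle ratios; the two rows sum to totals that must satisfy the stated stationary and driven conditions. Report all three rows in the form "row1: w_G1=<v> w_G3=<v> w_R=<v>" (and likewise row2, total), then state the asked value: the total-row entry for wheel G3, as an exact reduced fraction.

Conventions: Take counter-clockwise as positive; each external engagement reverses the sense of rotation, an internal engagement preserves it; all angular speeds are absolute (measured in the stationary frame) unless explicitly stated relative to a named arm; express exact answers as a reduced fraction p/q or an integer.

row1: w_G1=0 w_G3=0 w_R=0
row2: w_G1=1 w_G3=-23/83 w_R=0
total: w_G1=1 w_G3=-23/83 w_R=0
asked value: -23/83

topology: planetary set — G1 23T / G2 30T / G3 83T, arm = carrier (Willis)
row 1 (train locked, turned with arm): all members turn x
row 2: sun turns y, ring = −(23/83)·y, arm 0
boundary: total ω_arm = x = 0 and total ω_sun = x + y = 1  ⇒  y = 1, x = 0
row 2 ring = −(23/83)·1 = -23/83
totals (row 1 + row 2): sun 0 + 1 = 1, ring 0 + (-23/83) = -23/83, arm 0 + 0 = 0
asked cell (total, ring) = -23/83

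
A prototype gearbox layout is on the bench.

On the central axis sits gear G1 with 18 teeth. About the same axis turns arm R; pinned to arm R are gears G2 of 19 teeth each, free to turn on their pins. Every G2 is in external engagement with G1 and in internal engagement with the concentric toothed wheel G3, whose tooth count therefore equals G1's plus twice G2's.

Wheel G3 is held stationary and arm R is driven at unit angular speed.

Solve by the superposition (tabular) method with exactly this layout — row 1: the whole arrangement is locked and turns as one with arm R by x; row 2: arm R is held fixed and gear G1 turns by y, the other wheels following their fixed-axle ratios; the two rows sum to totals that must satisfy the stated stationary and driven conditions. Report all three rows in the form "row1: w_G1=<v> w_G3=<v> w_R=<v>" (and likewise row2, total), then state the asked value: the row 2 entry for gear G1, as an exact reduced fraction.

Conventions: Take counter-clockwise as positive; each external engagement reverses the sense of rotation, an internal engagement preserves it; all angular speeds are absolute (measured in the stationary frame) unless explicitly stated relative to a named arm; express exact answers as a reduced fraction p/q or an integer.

planetary set (18T centre, 19T on arm, 56T internal) — Willis relation
row 1: whole set turns with the arm by x
superposition row 2 [arm held]: sun y, ring −(18/56)·y, arm 0
boundary: total ω_ring = x − (18/56)·y = 0 and total ω_arm = x = 1  ⇒  y = 28/9, x = 1
row 2 ring = −(18/56)·28/9 = -1
totals (row 1 + row 2): sun 1 + 28/9 = 37/9, ring 1 + (-1) = 0, arm 1 + 0 = 1
asked cell (row2, sun) = 28/9

row1: w_G1=1 w_G3=1 w_R=1
row2: w_G1=28/9 w_G3=-1 w_R=0
total: w_G1=37/9 w_G3=0 w_R=1
asked value: 28/9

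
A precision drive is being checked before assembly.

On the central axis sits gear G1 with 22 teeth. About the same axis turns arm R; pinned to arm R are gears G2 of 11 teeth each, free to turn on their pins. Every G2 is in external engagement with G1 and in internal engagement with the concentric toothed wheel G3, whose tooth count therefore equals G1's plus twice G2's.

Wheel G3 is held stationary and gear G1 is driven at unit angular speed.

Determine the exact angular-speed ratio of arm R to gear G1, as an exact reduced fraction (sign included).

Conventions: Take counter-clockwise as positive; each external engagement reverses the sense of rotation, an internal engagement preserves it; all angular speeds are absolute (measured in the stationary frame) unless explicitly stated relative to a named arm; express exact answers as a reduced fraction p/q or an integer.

1/3

planetary set (22T centre, 11T on arm, 44T internal) — Willis relation
ring teeth: 22 + 2·11 = 44
22(ω_sun−ω_arm) = −44(ω_ring−ω_arm),  ω_ring = 0, ω_sun = 1
22(1−ω_arm) = −44(0−ω_arm)  ⇒  66·ω_arm = 22  ⇒  ω_arm = 1/3
ω_out/ω_in = 1/3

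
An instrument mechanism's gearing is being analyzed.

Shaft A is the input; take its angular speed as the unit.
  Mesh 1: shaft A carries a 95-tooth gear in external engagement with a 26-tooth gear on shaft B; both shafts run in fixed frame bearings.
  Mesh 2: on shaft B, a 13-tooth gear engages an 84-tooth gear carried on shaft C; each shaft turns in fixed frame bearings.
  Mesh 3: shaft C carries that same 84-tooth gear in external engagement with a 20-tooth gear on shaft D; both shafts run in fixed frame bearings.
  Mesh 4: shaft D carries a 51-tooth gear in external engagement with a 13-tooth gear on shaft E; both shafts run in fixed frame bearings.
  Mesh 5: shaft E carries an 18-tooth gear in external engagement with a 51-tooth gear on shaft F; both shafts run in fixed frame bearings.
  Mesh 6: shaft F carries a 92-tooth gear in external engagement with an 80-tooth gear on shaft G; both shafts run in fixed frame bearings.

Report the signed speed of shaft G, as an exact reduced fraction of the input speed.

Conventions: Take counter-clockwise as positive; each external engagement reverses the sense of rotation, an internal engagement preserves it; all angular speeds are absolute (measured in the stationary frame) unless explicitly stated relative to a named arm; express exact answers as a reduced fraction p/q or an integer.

3933/1040

6-mesh fixed-axis compound train (all bearings frame-fixed)
mesh 1 [95T→26T]: |ω|/ω_in = 1×95/26 = 95/26, sense flips to −
mesh 2 [13T→84T]: |ω|/ω_in = (95/26)×13/84 = 95/168, sense flips to +
mesh 3 [84T→20T]: |ω|/ω_in = (95/168)×84/20 = 19/8, sense flips to −
mesh 4 [51T→13T]: |ω|/ω_in = (19/8)×51/13 = 969/104, sense flips to +
mesh 5 [18T→51T]: |ω|/ω_in = (969/104)×18/51 = 171/52, sense flips to −
mesh 6 [92T→80T]: |ω|/ω_in = (171/52)×92/80 = 3933/1040, sense flips to +
signed output speed (× input speed) = 3933/1040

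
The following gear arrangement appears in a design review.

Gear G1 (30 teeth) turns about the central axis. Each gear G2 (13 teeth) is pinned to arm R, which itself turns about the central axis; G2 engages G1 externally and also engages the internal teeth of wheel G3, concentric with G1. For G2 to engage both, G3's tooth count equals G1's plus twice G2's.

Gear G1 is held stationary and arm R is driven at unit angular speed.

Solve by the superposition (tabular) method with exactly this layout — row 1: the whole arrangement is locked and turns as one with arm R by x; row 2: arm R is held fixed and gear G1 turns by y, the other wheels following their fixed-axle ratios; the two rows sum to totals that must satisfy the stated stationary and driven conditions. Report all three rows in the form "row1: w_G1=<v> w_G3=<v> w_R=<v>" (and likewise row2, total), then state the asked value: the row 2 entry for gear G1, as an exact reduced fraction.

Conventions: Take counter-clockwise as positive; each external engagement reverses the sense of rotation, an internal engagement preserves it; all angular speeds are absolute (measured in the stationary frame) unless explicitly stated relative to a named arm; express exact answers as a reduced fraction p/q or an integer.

recognized (axles ride arm R): planetary set, 30/13/56 teeth
row 1 (train locked, turned with arm): all members turn x
row 2: sun turns y, ring = −(30/56)·y, arm 0
boundary: total ω_sun = x + y = 0 and total ω_arm = x = 1  ⇒  y = -1, x = 1
row 2 ring = −(30/56)·(-1) = 15/28
totals (row 1 + row 2): sun 1 + (-1) = 0, ring 1 + 15/28 = 43/28, arm 1 + 0 = 1
asked cell (row2, sun) = -1

row1: w_G1=1 w_G3=1 w_R=1
row2: w_G1=-1 w_G3=15/28 w_R=0
total: w_G1=0 w_G3=43/28 w_R=1
asked value: -1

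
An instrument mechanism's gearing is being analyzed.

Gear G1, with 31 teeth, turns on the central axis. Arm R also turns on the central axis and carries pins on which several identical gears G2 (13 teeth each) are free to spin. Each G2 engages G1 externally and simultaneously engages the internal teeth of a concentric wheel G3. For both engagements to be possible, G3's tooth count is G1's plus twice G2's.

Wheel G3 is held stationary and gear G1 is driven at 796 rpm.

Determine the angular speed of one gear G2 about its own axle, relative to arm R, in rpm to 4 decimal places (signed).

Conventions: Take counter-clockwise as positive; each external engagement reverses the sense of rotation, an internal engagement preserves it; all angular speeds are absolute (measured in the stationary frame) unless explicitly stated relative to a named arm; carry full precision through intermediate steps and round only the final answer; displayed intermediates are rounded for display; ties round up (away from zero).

class = planetary set [G3 = 31+2·13 = 57; Willis about the carrier]
normalise by the input: solve with ω_sun = 1, then scale by 796 rpm
ring teeth: 31 + 2·13 = 57
31(ω_sun−ω_arm) = −57(ω_ring−ω_arm),  ω_ring = 0, ω_sun = 1
31(1−ω_arm) = −57(0−ω_arm)  ⇒  88·ω_arm = 31  ⇒  ω_arm = 31/88
sun–planet mesh: 31·(1−31/88) = −13·(ω_p−ω_arm)  ⇒  ω_p−ω_arm = -1767/1144
scale: ω_p−ω_arm = -1767/1144 × 796 rpm = -1229.4860 rpm

-1229.4860 rpm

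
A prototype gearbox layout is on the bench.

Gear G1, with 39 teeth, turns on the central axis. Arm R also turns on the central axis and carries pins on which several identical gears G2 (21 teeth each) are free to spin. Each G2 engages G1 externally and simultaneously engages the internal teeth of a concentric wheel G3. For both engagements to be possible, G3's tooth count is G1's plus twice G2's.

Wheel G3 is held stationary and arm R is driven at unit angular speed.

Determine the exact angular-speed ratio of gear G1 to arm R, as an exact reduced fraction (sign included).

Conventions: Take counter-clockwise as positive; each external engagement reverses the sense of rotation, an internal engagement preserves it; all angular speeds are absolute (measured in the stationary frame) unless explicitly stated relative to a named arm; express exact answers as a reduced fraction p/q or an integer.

40/13

class = planetary set [G3 = 39+2·21 = 81; Willis about the carrier]
ring teeth: 39 + 2·21 = 81
39(ω_sun−ω_arm) = −81(ω_ring−ω_arm),  ω_ring = 0, ω_arm = 1
ω_sun = 1 − (81/39)(0−1) = 40/13
ω_out/ω_in = 40/13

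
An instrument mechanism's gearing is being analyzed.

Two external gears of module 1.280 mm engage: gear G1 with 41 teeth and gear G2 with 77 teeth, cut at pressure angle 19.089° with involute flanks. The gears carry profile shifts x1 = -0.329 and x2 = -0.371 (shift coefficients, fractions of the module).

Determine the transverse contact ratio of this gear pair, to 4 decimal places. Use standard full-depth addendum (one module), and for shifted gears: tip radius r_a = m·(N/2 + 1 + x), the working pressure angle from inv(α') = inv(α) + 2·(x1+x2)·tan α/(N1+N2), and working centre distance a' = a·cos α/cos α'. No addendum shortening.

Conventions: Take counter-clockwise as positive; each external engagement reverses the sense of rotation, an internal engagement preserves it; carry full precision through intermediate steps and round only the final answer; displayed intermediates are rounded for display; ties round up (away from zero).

2.0358

recognized (one external pair, fixed centres): single-mesh tooth geometry, m = 1.280, N1 = 41, N2 = 77
base radii: r_b1 = 24.797107, r_b2 = 46.570177
tip radii: r_a1 = 27.098880, r_a2 = 50.085120
inv(α') = inv(19.089°) + 2·(-0.329-0.371)·tan α/(41+77) = 0.00879428  ⇒  α' = 16.85749°
a' = a·cos α / cos α' = 75.5200·cos 19.089°/cos 16.85749° = 74.571706
action lengths: √(r_a1²−r_b1²) = 10.929445, √(r_a2²−r_b2²) = 18.431978
base pitch p_b = π·m·cos α = 3.800118
CR = (10.929445 + 18.431978 − 74.571706·sin 16.85749°)/3.800118 = 2.035781
contact ratio ≈ 2.0358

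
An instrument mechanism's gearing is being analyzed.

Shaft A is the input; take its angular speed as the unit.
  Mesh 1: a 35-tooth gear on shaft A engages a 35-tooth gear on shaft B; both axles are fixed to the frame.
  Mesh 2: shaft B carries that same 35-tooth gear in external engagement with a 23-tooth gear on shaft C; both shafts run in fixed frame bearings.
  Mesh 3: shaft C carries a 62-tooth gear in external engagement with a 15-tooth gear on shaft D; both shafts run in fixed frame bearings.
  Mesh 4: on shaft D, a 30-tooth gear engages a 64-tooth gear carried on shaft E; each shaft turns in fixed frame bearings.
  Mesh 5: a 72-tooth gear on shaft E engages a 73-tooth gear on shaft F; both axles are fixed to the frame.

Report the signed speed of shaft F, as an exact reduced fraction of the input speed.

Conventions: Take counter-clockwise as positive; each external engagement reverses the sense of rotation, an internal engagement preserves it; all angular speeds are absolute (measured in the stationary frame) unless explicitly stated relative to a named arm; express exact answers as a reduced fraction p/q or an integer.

5-mesh fixed-axis compound train (all bearings frame-fixed)
mesh 1 [35T→35T]: |ω|/ω_in = 1×35/35 = 1, sense flips to −
mesh 2 [35T→23T]: |ω|/ω_in = 1×35/23 = 35/23, sense flips to +
mesh 3 [62T→15T]: |ω|/ω_in = (35/23)×62/15 = 434/69, sense flips to −
mesh 4 [30T→64T]: |ω|/ω_in = (434/69)×30/64 = 1085/368, sense flips to +
mesh 5 [72T→73T]: |ω|/ω_in = (1085/368)×72/73 = 9765/3358, sense flips to −
signed output speed (× input speed) = -9765/3358

-9765/3358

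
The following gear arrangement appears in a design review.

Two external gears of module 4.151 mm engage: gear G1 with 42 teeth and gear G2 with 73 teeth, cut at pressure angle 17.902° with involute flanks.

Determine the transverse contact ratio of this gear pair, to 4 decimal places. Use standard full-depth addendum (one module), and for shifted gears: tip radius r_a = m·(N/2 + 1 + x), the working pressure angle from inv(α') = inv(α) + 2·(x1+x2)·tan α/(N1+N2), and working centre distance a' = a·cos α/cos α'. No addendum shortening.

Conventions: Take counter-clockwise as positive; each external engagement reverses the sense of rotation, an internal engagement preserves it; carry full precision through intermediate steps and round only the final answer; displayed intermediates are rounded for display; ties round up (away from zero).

1.8949

topology: single-mesh involute geometry — m = 4.151, 42T/73T pair
base radii: r_b1 = 82.950500, r_b2 = 144.175870
tip radii: r_a1 = 91.322000, r_a2 = 155.662500
no profile shift: α' = α, a' = a
action lengths: √(r_a1²−r_b1²) = 38.195839, √(r_a2²−r_b2²) = 58.686731
base pitch p_b = π·m·cos α = 12.409366
CR = (38.195839 + 58.686731 − 238.682500·sin 17.90200°)/12.409366 = 1.894859
contact ratio ≈ 1.8949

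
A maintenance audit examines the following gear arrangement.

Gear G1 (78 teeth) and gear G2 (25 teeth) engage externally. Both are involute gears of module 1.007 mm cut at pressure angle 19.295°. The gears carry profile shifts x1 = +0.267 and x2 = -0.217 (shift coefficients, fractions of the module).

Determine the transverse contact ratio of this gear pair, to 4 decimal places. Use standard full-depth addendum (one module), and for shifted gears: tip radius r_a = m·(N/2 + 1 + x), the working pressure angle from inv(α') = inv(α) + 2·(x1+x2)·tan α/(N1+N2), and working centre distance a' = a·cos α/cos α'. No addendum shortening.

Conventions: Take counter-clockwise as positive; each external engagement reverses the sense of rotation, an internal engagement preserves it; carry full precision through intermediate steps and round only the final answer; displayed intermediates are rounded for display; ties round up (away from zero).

1.7742

class = single-mesh tooth geometry [involute pair 78T × 25T, m = 1.007]
base radii: r_b1 = 37.067027, r_b2 = 11.880457
tip radii: r_a1 = 40.548869, r_a2 = 13.375981
inv(α') = inv(19.295°) + 2·(+0.267-0.217)·tan α/(78+25) = 0.01367567  ⇒  α' = 19.45250°
a' = a·cos α / cos α' = 51.8605·cos 19.295°/cos 19.45250° = 51.910653
action lengths: √(r_a1²−r_b1²) = 16.439168, √(r_a2²−r_b2²) = 6.145860
base pitch p_b = π·m·cos α = 2.985885
CR = (16.439168 + 6.145860 − 51.910653·sin 19.45250°)/2.985885 = 1.774172
contact ratio ≈ 1.7742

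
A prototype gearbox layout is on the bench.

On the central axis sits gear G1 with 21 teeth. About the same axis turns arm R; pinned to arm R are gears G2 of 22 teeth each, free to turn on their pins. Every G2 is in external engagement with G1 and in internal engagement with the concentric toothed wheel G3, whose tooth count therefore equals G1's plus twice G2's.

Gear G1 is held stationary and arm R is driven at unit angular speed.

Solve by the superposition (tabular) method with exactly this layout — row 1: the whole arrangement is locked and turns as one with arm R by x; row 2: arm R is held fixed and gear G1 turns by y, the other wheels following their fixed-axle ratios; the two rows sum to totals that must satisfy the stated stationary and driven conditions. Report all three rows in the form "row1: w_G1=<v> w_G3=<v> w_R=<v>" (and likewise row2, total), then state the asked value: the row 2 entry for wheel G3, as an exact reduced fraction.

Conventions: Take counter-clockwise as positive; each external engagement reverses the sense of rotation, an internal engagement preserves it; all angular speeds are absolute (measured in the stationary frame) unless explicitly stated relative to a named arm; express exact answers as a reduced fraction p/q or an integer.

planetary set (21T centre, 22T on arm, 65T internal) — Willis relation
row 1: whole set turns with the arm by x
row 2 (arm held, sun turns y): ω_ring = −(21/65)·y, ω_arm = 0
boundary: total ω_sun = x + y = 0 and total ω_arm = x = 1  ⇒  y = -1, x = 1
row 2 ring = −(21/65)·(-1) = 21/65
totals (row 1 + row 2): sun 1 + (-1) = 0, ring 1 + 21/65 = 86/65, arm 1 + 0 = 1
asked cell (row2, ring) = 21/65

row1: w_G1=1 w_G3=1 w_R=1
row2: w_G1=-1 w_G3=21/65 w_R=0
total: w_G1=0 w_G3=86/65 w_R=1
asked value: 21/65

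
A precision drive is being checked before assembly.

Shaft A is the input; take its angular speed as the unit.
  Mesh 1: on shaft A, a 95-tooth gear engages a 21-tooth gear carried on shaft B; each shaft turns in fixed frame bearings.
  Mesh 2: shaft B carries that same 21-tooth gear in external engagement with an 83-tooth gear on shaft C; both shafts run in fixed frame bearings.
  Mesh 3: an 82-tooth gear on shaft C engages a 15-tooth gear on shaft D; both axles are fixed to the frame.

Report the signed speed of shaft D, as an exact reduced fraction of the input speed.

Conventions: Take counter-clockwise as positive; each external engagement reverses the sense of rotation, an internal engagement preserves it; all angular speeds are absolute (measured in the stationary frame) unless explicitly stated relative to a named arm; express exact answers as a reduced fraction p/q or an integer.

3-mesh fixed-axis compound train (all bearings frame-fixed)
mesh 1 [95T→21T]: |ω|/ω_in = 1×95/21 = 95/21, sense flips to −
mesh 2 [21T→83T]: |ω|/ω_in = (95/21)×21/83 = 95/83, sense flips to +
mesh 3 [82T→15T]: |ω|/ω_in = (95/83)×82/15 = 1558/249, sense flips to −
signed output speed (× input speed) = -1558/249

-1558/249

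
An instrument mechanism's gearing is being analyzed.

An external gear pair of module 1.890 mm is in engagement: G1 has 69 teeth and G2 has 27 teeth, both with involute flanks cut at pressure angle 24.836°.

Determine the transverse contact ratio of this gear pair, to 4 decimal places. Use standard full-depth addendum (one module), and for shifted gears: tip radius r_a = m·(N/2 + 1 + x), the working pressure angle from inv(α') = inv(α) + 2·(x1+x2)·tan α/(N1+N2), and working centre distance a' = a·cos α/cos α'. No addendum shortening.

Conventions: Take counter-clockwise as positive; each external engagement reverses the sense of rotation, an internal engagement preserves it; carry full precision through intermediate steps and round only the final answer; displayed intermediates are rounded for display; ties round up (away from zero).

1.5178

topology: single-mesh involute geometry — m = 1.890, 69T/27T pair
base radii: r_b1 = 59.174434, r_b2 = 23.155213
tip radii: r_a1 = 67.095000, r_a2 = 27.405000
no profile shift: α' = α, a' = a
action lengths: √(r_a1²−r_b1²) = 31.624759, √(r_a2²−r_b2²) = 14.658449
base pitch p_b = π·m·cos α = 5.388463
CR = (31.624759 + 14.658449 − 90.720000·sin 24.83600°)/5.388463 = 1.517831
contact ratio ≈ 1.5178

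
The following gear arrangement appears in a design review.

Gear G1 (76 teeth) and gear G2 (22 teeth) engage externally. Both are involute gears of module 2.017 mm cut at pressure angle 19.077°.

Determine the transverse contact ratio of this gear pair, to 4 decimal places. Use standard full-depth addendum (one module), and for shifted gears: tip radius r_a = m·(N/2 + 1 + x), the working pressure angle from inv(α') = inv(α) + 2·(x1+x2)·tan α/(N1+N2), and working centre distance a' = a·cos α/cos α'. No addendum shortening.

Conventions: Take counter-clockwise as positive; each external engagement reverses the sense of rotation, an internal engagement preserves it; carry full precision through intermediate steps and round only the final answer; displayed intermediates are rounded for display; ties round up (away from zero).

recognized (one external pair, fixed centres): single-mesh tooth geometry, m = 2.017, N1 = 76, N2 = 22
base radii: r_b1 = 72.436616, r_b2 = 20.968494
tip radii: r_a1 = 78.663000, r_a2 = 24.204000
no profile shift: α' = α, a' = a
action lengths: √(r_a1²−r_b1²) = 30.672532, √(r_a2²−r_b2²) = 12.089494
base pitch p_b = π·m·cos α = 5.988588
CR = (30.672532 + 12.089494 − 98.833000·sin 19.07700°)/5.988588 = 1.746587
contact ratio ≈ 1.7466

1.7466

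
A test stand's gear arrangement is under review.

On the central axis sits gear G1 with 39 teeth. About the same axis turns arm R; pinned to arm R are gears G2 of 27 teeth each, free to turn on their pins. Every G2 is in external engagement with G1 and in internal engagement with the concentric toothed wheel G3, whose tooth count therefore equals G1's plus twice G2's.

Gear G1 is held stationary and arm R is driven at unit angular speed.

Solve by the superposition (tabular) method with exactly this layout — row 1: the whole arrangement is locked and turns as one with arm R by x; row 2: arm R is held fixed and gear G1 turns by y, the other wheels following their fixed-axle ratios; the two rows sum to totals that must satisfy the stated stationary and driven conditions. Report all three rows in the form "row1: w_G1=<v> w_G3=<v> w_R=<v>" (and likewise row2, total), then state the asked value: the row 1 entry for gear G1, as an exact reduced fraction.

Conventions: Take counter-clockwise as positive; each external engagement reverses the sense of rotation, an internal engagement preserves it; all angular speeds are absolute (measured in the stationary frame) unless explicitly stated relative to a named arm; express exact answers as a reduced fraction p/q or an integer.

topology: planetary set — G1 39T / G2 27T / G3 93T, arm = carrier (Willis)
row 1 (train locked, turned with arm): all members turn x
row 2: sun turns y, ring = −(39/93)·y, arm 0
boundary: total ω_sun = x + y = 0 and total ω_arm = x = 1  ⇒  y = -1, x = 1
row 2 ring = −(39/93)·(-1) = 13/31
totals (row 1 + row 2): sun 1 + (-1) = 0, ring 1 + 13/31 = 44/31, arm 1 + 0 = 1
asked cell (row1, sun) = 1

row1: w_G1=1 w_G3=1 w_R=1
row2: w_G1=-1 w_G3=13/31 w_R=0
total: w_G1=0 w_G3=44/31 w_R=1
asked value: 1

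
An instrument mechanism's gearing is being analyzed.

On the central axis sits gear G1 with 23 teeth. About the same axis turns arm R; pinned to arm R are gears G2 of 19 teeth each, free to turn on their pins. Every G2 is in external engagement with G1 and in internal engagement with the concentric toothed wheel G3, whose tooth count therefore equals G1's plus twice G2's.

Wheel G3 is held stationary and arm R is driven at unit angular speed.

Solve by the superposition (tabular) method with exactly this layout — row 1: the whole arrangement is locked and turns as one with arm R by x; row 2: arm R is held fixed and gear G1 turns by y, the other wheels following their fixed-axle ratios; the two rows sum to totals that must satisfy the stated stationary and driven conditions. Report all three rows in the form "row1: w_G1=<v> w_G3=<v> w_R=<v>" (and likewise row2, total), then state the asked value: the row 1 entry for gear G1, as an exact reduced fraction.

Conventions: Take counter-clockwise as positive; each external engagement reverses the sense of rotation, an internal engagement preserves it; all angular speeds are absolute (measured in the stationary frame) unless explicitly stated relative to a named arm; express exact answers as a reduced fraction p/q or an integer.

row1: w_G1=1 w_G3=1 w_R=1
row2: w_G1=61/23 w_G3=-1 w_R=0
total: w_G1=84/23 w_G3=0 w_R=1
asked value: 1

topology: planetary set — G1 23T / G2 19T / G3 61T, arm = carrier (Willis)
superposition row 1 [locked train]: every member turns x
row 2: sun turns y, ring = −(23/61)·y, arm 0
boundary: total ω_ring = x − (23/61)·y = 0 and total ω_arm = x = 1  ⇒  y = 61/23, x = 1
row 2 ring = −(23/61)·61/23 = -1
totals (row 1 + row 2): sun 1 + 61/23 = 84/23, ring 1 + (-1) = 0, arm 1 + 0 = 1
asked cell (row1, sun) = 1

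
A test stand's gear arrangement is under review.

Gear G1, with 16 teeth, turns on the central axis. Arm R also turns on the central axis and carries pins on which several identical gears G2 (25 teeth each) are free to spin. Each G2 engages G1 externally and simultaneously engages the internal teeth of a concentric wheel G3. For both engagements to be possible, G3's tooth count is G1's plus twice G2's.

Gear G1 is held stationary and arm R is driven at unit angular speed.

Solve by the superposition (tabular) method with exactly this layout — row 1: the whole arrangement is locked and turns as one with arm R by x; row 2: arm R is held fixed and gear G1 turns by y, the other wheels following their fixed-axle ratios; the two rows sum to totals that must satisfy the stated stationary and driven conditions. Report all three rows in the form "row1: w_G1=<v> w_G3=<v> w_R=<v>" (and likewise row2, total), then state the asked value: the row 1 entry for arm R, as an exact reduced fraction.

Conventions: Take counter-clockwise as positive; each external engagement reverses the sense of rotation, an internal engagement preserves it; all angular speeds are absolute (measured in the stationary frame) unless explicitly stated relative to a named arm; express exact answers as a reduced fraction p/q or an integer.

topology: planetary set — G1 16T / G2 25T / G3 66T, arm = carrier (Willis)
row 1 (train locked, turned with arm): all members turn x
row 2: sun turns y, ring = −(16/66)·y, arm 0
boundary: total ω_sun = x + y = 0 and total ω_arm = x = 1  ⇒  y = -1, x = 1
row 2 ring = −(16/66)·(-1) = 8/33
totals (row 1 + row 2): sun 1 + (-1) = 0, ring 1 + 8/33 = 41/33, arm 1 + 0 = 1
asked cell (row1, arm) = 1

row1: w_G1=1 w_G3=1 w_R=1
row2: w_G1=-1 w_G3=8/33 w_R=0
total: w_G1=0 w_G3=41/33 w_R=1
asked value: 1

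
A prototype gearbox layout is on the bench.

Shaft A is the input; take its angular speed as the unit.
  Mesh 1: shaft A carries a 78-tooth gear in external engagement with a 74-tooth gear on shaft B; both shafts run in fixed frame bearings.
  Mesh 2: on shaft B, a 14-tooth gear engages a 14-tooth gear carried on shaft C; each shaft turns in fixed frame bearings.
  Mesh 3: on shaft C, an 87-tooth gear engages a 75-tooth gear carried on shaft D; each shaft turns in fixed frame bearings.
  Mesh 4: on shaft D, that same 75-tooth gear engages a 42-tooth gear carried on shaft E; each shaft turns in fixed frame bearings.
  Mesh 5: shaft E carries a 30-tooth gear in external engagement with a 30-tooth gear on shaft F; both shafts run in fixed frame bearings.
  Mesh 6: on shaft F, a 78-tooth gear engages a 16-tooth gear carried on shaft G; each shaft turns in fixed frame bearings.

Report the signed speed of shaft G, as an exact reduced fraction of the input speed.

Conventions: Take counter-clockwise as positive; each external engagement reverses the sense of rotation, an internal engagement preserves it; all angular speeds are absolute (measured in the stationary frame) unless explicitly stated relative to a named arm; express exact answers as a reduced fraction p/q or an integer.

44109/4144

6-mesh fixed-axis compound train (all bearings frame-fixed)
mesh 1 [78T→74T]: |ω|/ω_in = 1×78/74 = 39/37, sense flips to −
mesh 2 [14T→14T]: |ω|/ω_in = (39/37)×14/14 = 39/37, sense flips to +
mesh 3 [87T→75T]: |ω|/ω_in = (39/37)×87/75 = 1131/925, sense flips to −
mesh 4 [75T→42T]: |ω|/ω_in = (1131/925)×75/42 = 1131/518, sense flips to +
mesh 5 [30T→30T]: |ω|/ω_in = (1131/518)×30/30 = 1131/518, sense flips to −
mesh 6 [78T→16T]: |ω|/ω_in = (1131/518)×78/16 = 44109/4144, sense flips to +
signed output speed (× input speed) = 44109/4144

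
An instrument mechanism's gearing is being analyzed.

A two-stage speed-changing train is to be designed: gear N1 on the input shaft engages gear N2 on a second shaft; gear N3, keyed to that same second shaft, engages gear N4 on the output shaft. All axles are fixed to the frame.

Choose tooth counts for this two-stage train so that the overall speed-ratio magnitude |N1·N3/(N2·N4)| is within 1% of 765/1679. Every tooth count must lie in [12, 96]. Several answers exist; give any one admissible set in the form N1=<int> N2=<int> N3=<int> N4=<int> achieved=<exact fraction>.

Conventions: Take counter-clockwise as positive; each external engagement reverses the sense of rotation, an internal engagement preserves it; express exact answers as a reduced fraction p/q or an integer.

N1=15 N2=23 N3=51 N4=73 achieved=765/1679

class = fixed-axis compound train [2-stage, 765/1679 wanted]
target = 765/1679 in lowest terms: an exact hit needs N1·N3 = k·765 and N2·N4 = k·1679 for one integer k, every count in [12, 96]; additionally prefer no 1:1 stage (N1 ≠ N2, N3 ≠ N4)
k = 1: N1·N3 = 765 = 15·51, N2·N4 = 1679 = 23·73
achieved = 15·51/(23·73) = 765/1679; |achieved − target| = 0 ≤ 153/33580 ✓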